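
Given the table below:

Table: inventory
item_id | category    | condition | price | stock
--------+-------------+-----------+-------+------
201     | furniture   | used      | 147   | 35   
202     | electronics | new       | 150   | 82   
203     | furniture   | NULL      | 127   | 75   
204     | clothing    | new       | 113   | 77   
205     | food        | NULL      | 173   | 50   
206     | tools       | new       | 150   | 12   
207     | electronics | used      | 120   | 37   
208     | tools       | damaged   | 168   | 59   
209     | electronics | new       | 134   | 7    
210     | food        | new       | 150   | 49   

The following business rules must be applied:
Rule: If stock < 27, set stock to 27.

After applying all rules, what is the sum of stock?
518

Step 1: 2 records have stock < 27
Step 2: These records originally summed to 19
Step 3: After setting to minimum: 2 × 27 = 54
Step 4: Unaffected records sum: 464
Step 5: Final sum = 54 + 464 = 518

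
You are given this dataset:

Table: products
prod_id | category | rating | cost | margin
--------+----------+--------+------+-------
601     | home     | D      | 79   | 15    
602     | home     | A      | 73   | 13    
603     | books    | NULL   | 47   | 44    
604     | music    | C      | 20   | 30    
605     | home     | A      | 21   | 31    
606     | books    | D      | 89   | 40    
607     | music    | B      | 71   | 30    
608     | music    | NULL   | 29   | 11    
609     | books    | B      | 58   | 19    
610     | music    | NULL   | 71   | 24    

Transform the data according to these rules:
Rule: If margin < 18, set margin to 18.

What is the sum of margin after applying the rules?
272

Step 1: 3 records have margin < 18
Step 2: These records originally summed to 39
Step 3: After setting to minimum: 3 × 18 = 54
Step 4: Unaffected records sum: 218
Step 5: Final sum = 54 + 218 = 272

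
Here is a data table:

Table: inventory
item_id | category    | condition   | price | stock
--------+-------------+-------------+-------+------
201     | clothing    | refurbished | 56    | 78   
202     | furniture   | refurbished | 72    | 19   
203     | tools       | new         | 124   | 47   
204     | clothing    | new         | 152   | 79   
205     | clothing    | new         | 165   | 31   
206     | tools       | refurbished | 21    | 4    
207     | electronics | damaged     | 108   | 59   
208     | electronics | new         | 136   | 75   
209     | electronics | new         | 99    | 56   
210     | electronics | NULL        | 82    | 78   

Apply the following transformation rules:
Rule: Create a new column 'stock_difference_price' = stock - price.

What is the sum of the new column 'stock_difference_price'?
-489

Step 1: For each record, compute stock - price
Example calculations:
  78 - 56 = 22
  19 - 72 = -53
  47 - 124 = -77
  ...
Step 2: Sum all derived values
Step 3: Total = -489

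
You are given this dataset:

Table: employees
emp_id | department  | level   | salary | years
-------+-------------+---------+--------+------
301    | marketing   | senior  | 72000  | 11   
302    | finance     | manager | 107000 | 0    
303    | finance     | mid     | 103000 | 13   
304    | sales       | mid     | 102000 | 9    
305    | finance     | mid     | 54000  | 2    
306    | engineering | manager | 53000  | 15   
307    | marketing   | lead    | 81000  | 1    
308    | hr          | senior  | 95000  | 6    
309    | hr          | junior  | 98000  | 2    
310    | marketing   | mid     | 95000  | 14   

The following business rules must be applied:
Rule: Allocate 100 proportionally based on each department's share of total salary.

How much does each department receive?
engineering: 6.16, finance: 30.7, hr: 22.44, marketing: 28.84, sales: 11.86

Step 1: Calculate total salary = 860000
Step 2: Calculate each department's proportion:
  engineering: 53000/860000 = 6.16% → 6.16
  finance: 264000/860000 = 30.70% → 30.7
  hr: 193000/860000 = 22.44% → 22.44
  marketing: 248000/860000 = 28.84% → 28.84
  sales: 102000/860000 = 11.86% → 11.86
Step 3: Verify: sum of allocations ≈ 100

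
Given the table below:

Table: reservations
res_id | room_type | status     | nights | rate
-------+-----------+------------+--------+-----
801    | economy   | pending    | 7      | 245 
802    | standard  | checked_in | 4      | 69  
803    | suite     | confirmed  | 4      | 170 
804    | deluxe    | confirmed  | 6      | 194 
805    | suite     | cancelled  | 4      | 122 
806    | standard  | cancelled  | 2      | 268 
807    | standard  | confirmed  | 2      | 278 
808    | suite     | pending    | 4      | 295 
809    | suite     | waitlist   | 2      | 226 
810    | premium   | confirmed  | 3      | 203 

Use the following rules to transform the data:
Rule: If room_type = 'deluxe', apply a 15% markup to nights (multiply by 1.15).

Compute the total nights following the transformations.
38.9

Step 1: Records with room_type = 'deluxe' have total nights = 6
Step 2: Apply multiplier: 6 × 1.15 = 6.9
Step 3: Other records total: 32
Step 4: Final sum = 6.9 + 32 = 38.9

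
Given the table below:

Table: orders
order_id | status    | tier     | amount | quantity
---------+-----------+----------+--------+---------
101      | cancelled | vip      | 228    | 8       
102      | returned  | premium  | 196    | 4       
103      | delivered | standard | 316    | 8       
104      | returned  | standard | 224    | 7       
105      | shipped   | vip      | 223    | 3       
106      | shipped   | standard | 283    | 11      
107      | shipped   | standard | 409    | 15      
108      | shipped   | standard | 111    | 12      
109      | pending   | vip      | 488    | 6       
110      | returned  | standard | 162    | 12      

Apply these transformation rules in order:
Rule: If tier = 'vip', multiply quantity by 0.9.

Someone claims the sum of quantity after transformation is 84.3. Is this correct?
Yes, the result is correct.

Step 1: Calculate the correct sum after transformation
Step 2: Apply multiplier 0.9 to records where tier = 'vip'
Step 3: Correct result = 84.3
Step 4: Claimed result = 84.3
Step 5: 84.3 = 84.3 ✓
Conclusion: The claimed result is correct.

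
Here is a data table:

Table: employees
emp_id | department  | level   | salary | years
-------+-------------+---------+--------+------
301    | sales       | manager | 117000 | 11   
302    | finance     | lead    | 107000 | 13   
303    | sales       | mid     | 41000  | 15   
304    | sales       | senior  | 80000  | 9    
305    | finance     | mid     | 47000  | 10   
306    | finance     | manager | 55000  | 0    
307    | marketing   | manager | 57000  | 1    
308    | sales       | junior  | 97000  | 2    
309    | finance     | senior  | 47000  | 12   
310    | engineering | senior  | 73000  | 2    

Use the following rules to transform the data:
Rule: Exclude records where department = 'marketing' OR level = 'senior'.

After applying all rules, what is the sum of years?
51

Step 1: Find records where department = 'marketing' OR level = 'senior'
Step 2: 4 records match, summing to 24
Step 3: Original sum: 75
Step 4: Remaining sum = 75 - 24 = 51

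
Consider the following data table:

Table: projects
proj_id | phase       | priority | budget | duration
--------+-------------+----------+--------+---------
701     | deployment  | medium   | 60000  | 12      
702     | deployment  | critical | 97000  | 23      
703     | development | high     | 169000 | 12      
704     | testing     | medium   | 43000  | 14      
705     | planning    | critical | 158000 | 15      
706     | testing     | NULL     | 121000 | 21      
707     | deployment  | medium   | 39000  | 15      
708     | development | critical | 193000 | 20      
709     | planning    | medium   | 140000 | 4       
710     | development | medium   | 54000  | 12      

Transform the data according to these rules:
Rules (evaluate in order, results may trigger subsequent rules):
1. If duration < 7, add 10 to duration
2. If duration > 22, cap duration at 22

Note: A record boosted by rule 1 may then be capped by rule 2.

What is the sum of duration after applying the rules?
157

Step 1: Apply rule 1 to records with duration < 7
  - 1 records get bonus of 10
  - Of these, 0 records then exceed 22 and get capped
Step 2: Apply rule 2 to records with duration > 22
  - 1 records (original) are capped
Step 3: Calculate final sum = 157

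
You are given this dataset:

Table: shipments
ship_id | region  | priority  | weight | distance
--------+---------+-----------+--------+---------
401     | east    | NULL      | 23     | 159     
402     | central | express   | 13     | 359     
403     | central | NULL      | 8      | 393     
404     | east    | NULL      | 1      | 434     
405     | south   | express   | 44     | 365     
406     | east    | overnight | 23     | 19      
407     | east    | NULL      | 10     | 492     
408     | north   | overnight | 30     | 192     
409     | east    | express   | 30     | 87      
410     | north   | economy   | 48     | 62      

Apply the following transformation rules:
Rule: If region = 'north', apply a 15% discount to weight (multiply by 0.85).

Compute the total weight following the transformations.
218.3

Step 1: Records with region = 'north' have total weight = 78
Step 2: Apply multiplier: 78 × 0.85 = 66.3
Step 3: Other records total: 152
Step 4: Final sum = 66.3 + 152 = 218.3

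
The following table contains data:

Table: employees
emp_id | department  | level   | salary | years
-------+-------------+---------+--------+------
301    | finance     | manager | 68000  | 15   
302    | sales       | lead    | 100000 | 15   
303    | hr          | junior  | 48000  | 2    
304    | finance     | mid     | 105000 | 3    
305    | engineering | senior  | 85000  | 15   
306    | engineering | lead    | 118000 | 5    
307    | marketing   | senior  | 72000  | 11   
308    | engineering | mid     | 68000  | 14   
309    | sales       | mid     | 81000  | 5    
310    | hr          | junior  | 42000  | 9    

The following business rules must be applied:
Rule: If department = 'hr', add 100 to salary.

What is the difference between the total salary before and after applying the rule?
200

Step 1: Original sum of salary = 787000
Step 2: 2 records have department = 'hr'
Step 3: Each affected record changes by 100
Step 4: Total change = 2 × 100 = 200
Step 5: New sum = 787000 + 200 = 787200
Step 6: Difference = |787200 - 787000| = 200
        (Sum increased by 200)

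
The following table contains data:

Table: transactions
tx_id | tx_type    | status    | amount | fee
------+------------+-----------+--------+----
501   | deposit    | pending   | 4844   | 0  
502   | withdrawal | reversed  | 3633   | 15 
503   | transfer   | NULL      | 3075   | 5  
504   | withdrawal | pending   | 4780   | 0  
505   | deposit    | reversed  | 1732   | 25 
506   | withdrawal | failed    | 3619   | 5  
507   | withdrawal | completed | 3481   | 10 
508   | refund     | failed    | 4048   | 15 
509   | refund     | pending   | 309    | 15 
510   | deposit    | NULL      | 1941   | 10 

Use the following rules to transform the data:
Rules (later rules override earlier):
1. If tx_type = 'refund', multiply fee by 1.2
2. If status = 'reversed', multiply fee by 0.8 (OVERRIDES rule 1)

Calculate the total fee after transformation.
98.0

Step 1: Rule 2 takes priority for records with status = 'reversed'
  - 2 records: 40 × 0.8 = 32.0
Step 2: Rule 1 applies to remaining records with tx_type = 'refund'
  - 2 records: 30 × 1.2 = 36.0
Step 3: Other records unchanged: 30
Step 4: Final sum = 32.0 + 36.0 + 30 = 98.0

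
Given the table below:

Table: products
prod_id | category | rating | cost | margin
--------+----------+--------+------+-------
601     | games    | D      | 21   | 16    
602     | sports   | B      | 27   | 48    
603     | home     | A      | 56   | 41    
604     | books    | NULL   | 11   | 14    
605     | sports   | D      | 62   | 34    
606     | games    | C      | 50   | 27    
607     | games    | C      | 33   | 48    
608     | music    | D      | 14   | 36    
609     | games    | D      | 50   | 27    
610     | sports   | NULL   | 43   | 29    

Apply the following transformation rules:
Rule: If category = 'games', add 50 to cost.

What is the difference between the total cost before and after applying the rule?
200

Step 1: Original sum of cost = 367
Step 2: 4 records have category = 'games'
Step 3: Each affected record changes by 50
Step 4: Total change = 4 × 50 = 200
Step 5: New sum = 367 + 200 = 567
Step 6: Difference = |567 - 367| = 200
        (Sum increased by 200)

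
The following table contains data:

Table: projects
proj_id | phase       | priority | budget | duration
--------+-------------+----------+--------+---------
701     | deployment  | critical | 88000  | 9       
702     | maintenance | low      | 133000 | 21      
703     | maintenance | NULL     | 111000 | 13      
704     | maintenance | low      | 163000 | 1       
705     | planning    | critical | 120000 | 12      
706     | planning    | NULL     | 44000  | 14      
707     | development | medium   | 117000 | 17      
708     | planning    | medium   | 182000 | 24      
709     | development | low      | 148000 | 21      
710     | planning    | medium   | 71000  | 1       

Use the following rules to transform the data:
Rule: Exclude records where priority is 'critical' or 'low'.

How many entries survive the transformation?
5

Step 1: Count records to exclude
  - 2 (critical) + 3 (low) = 5 records
Step 2: Total records: 10
Step 3: Remaining = 10 - 5 = 5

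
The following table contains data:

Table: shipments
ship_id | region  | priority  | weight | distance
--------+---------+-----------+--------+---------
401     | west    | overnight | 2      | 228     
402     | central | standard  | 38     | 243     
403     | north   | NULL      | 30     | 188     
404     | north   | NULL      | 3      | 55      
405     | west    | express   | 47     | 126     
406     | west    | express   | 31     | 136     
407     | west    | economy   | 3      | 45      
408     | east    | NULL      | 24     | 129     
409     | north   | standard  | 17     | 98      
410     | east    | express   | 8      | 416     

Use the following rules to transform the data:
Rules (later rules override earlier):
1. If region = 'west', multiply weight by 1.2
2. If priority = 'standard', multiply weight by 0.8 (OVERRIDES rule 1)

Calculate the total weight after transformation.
208.6

Step 1: Rule 2 takes priority for records with priority = 'standard'
  - 2 records: 55 × 0.8 = 44.0
Step 2: Rule 1 applies to remaining records with region = 'west'
  - 4 records: 83 × 1.2 = 99.6
Step 3: Other records unchanged: 65
Step 4: Final sum = 44.0 + 99.6 + 65 = 208.6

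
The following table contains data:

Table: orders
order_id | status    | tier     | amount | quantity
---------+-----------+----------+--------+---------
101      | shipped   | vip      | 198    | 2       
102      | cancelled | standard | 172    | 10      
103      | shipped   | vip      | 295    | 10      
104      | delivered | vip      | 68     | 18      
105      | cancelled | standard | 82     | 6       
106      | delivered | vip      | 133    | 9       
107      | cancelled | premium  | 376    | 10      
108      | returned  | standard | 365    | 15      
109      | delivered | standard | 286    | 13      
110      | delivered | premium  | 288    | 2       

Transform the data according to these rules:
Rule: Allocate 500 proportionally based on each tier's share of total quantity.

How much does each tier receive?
premium: 63.16, standard: 231.58, vip: 205.26

Step 1: Calculate total quantity = 95
Step 2: Calculate each tier's proportion:
  premium: 12/95 = 12.63% → 63.16
  standard: 44/95 = 46.32% → 231.58
  vip: 39/95 = 41.05% → 205.26
Step 3: Verify: sum of allocations ≈ 500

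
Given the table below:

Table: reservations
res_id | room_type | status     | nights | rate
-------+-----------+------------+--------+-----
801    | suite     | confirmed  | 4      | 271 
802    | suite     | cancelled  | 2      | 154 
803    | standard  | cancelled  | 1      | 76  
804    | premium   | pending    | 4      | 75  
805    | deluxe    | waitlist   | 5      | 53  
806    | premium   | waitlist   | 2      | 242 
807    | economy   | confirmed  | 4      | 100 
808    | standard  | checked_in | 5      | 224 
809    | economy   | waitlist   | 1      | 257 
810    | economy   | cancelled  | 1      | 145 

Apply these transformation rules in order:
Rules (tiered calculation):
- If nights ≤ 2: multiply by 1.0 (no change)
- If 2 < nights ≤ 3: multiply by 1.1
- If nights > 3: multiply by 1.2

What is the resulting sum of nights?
33.4

Step 1: Tier 1 (nights ≤ 2): 5 records, sum = 7 × 1.0 = 7.0
Step 2: Tier 2 (2 < nights ≤ 3): 0 records, sum = 0 × 1.1 = 0.0
Step 3: Tier 3 (nights > 3): 5 records, sum = 22 × 1.2 = 26.4
Step 4: Final sum = 7.0 + 0.0 + 26.4 = 33.4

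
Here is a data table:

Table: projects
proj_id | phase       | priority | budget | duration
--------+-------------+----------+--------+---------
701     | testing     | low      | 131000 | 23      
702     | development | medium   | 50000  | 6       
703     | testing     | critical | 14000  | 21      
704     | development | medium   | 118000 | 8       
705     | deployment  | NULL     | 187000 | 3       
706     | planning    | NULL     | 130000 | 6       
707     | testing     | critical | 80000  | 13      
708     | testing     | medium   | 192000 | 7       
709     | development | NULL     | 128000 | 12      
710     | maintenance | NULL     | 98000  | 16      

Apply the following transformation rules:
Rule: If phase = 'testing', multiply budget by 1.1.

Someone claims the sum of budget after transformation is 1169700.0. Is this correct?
Yes, the result is correct.

Step 1: Calculate the correct sum after transformation
Step 2: Apply multiplier 1.1 to records where phase = 'testing'
Step 3: Correct result = 1169700.0
Step 4: Claimed result = 1169700.0
Step 5: 1169700.0 = 1169700.0 ✓
Conclusion: The claimed result is correct.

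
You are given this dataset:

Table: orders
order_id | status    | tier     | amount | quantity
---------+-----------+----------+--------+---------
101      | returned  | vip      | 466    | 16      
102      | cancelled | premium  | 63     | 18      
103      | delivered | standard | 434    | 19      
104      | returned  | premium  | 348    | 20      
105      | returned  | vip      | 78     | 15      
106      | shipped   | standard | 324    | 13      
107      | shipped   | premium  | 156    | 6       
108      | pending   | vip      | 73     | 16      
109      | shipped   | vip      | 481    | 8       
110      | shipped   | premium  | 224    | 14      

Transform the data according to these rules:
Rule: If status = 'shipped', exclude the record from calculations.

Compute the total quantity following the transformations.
104

Step 1: Identify records where status = 'shipped'
Step 2: The excluded records sum to 41
Step 3: Original total quantity = 145
Step 4: Remaining total = 145 - 41 = 104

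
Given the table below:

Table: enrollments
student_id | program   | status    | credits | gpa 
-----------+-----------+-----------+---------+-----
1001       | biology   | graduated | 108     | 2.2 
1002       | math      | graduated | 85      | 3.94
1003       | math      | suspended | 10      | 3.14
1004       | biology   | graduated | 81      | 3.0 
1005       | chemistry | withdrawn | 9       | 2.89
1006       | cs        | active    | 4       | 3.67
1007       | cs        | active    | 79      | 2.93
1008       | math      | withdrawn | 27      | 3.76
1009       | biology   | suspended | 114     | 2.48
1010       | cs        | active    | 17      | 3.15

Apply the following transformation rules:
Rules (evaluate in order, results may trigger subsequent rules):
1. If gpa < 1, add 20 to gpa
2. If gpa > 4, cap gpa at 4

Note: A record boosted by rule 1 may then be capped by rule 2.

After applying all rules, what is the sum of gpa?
31.16

Step 1: Apply rule 1 to records with gpa < 1
  - 0 records get bonus of 20
  - Of these, 0 records then exceed 4 and get capped
Step 2: Apply rule 2 to records with gpa > 4
  - 0 records (original) are capped
Step 3: Calculate final sum = 31.16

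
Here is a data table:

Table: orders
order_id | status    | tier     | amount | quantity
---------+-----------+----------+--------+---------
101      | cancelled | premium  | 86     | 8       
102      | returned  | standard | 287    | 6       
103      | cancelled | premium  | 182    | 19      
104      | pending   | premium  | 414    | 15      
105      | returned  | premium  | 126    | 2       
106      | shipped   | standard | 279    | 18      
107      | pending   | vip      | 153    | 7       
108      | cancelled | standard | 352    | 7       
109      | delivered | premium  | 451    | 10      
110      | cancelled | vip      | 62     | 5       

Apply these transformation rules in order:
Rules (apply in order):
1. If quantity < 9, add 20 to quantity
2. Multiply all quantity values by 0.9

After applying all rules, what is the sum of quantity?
195.3

Step 1: Apply Rule 1 - Add 20 to records with quantity < 9
  - 6 records affected: 35 + (6 × 20) = 155
  - Unaffected records: 62
  - Sum after Rule 1: 217
Step 2: Apply Rule 2 - Multiply all by 0.9
  - 217 × 0.9 = 195.3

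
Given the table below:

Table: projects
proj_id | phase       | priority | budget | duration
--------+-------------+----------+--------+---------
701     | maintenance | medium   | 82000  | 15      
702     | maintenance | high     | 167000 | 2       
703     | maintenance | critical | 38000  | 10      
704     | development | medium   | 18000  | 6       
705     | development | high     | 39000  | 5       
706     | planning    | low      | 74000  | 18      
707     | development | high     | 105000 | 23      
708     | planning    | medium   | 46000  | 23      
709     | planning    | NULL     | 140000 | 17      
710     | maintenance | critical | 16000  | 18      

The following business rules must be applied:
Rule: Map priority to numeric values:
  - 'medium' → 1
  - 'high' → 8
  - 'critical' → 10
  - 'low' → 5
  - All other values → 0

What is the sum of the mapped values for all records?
52

Step 1: Apply mapping to each record
Step 2: Count by status:
  'medium': 3 records × 1 = 3
  'high': 3 records × 8 = 24
  'critical': 2 records × 10 = 20
  'low': 1 records × 5 = 5
Step 3: Sum all mapped values = 52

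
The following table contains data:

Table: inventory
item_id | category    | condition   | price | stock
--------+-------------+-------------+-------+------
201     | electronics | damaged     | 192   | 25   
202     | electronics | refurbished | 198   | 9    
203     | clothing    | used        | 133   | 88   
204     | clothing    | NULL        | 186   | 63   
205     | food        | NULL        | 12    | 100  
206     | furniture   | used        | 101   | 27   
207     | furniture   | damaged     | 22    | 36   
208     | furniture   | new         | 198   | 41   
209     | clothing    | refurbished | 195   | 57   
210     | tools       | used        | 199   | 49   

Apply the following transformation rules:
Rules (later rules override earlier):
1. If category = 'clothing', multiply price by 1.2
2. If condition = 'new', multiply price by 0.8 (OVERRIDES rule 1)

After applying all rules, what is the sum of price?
1499.2

Step 1: Rule 2 takes priority for records with condition = 'new'
  - 1 records: 198 × 0.8 = 158.4
Step 2: Rule 1 applies to remaining records with category = 'clothing'
  - 3 records: 514 × 1.2 = 616.8
Step 3: Other records unchanged: 724
Step 4: Final sum = 158.4 + 616.8 + 724 = 1499.2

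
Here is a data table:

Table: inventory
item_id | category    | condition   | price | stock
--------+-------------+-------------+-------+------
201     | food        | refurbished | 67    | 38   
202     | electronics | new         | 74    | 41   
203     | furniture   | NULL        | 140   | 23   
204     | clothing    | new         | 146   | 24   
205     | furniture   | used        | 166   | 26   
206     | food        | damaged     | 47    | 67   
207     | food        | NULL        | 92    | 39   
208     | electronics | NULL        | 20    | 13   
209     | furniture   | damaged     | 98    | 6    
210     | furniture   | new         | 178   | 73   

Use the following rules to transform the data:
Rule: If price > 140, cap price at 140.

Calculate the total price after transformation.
958

Step 1: 3 records have price > 140
Step 2: These records originally summed to 490
Step 3: After capping: 3 × 140 = 420
Step 4: Unaffected records sum: 538
Step 5: Final sum = 420 + 538 = 958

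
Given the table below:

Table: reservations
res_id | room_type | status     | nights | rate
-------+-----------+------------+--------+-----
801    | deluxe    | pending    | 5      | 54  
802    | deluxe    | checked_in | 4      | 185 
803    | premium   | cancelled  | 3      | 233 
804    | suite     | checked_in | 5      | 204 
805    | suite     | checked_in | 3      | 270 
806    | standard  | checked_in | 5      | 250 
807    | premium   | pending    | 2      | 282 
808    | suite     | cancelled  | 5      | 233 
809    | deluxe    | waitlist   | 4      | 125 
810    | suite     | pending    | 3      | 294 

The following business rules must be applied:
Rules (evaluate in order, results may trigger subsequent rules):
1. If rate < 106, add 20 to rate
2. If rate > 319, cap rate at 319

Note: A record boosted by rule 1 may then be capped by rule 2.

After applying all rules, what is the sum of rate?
2150

Step 1: Apply rule 1 to records with rate < 106
  - 1 records get bonus of 20
  - Of these, 0 records then exceed 319 and get capped
Step 2: Apply rule 2 to records with rate > 319
  - 0 records (original) are capped
Step 3: Calculate final sum = 2150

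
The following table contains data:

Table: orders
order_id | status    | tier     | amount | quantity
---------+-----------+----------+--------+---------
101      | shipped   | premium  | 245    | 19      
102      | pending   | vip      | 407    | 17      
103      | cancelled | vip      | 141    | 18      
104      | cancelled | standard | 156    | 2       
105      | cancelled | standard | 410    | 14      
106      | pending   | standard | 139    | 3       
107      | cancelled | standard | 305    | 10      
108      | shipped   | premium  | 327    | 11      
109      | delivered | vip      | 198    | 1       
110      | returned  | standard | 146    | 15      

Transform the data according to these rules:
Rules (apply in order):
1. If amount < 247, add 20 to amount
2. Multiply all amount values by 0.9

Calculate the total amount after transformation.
2334.6

Step 1: Apply Rule 1 - Add 20 to records with amount < 247
  - 6 records affected: 1025 + (6 × 20) = 1145
  - Unaffected records: 1449
  - Sum after Rule 1: 2594
Step 2: Apply Rule 2 - Multiply all by 0.9
  - 2594 × 0.9 = 2334.6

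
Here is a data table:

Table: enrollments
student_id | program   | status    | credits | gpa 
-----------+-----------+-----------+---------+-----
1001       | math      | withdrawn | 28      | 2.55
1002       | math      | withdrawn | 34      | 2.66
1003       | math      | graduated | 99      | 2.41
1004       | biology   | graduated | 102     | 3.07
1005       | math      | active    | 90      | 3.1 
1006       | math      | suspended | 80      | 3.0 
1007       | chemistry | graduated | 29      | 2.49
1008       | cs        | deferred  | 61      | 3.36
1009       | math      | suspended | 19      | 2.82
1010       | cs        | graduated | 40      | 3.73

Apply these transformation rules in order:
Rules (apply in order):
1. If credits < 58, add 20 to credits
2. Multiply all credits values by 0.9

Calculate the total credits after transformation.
613.8

Step 1: Apply Rule 1 - Add 20 to records with credits < 58
  - 5 records affected: 150 + (5 × 20) = 250
  - Unaffected records: 432
  - Sum after Rule 1: 682
Step 2: Apply Rule 2 - Multiply all by 0.9
  - 682 × 0.9 = 613.8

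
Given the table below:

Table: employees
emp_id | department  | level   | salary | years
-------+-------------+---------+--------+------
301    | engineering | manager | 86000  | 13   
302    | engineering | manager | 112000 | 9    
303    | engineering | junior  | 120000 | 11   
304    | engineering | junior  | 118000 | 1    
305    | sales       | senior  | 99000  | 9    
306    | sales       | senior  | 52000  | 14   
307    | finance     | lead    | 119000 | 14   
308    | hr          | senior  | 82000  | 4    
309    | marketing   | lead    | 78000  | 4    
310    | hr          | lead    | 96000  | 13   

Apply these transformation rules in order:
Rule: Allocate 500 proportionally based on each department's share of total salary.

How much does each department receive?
engineering: 226.61, finance: 61.85, hr: 92.52, marketing: 40.54, sales: 78.48

Step 1: Calculate total salary = 962000
Step 2: Calculate each department's proportion:
  engineering: 436000/962000 = 45.32% → 226.61
  finance: 119000/962000 = 12.37% → 61.85
  hr: 178000/962000 = 18.50% → 92.52
  marketing: 78000/962000 = 8.11% → 40.54
  sales: 151000/962000 = 15.70% → 78.48
Step 3: Verify: sum of allocations ≈ 500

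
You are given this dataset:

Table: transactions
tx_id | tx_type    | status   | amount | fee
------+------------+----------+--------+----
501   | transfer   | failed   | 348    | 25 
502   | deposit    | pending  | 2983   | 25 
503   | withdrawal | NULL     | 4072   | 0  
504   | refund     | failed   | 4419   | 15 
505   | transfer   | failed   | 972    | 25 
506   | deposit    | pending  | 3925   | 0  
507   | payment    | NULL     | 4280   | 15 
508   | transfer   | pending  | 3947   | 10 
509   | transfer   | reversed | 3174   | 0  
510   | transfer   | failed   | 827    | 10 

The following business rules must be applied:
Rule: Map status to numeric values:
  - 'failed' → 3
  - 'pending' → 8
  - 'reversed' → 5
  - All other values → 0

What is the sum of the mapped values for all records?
41

Step 1: Apply mapping to each record
Step 2: Count by status:
  'failed': 4 records × 3 = 12
  'pending': 3 records × 8 = 24
  'reversed': 1 records × 5 = 5
Step 3: Sum all mapped values = 41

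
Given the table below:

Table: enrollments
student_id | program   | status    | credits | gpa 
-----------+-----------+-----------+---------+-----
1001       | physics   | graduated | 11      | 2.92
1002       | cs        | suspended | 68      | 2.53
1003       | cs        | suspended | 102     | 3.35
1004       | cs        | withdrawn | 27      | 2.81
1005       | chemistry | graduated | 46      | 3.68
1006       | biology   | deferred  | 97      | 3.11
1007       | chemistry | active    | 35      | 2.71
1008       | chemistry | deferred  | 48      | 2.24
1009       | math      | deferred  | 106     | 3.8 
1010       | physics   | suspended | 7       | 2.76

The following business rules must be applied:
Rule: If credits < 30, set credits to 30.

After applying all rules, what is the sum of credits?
592

Step 1: 3 records have credits < 30
Step 2: These records originally summed to 45
Step 3: After setting to minimum: 3 × 30 = 90
Step 4: Unaffected records sum: 502
Step 5: Final sum = 90 + 502 = 592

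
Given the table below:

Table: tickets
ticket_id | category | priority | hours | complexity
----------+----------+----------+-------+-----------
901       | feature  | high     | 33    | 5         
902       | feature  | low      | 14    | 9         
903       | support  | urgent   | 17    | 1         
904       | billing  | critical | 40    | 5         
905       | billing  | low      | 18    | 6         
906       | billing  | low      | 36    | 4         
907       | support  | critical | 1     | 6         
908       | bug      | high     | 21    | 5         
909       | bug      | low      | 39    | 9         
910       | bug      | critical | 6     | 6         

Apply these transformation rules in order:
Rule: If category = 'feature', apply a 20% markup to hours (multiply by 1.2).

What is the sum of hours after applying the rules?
234.4

Step 1: Records with category = 'feature' have total hours = 47
Step 2: Apply multiplier: 47 × 1.2 = 56.4
Step 3: Other records total: 178
Step 4: Final sum = 56.4 + 178 = 234.4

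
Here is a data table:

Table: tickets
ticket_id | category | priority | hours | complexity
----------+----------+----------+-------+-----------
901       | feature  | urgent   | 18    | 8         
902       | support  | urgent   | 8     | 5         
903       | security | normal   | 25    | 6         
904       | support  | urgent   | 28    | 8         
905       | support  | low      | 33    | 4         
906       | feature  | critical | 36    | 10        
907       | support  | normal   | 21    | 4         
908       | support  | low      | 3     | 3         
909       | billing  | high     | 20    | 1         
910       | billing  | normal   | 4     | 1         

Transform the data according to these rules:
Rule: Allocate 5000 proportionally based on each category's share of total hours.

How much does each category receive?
billing: 612.24, feature: 1377.55, security: 637.76, support: 2372.45

Step 1: Calculate total hours = 196
Step 2: Calculate each category's proportion:
  billing: 24/196 = 12.24% → 612.24
  feature: 54/196 = 27.55% → 1377.55
  security: 25/196 = 12.76% → 637.76
  support: 93/196 = 47.45% → 2372.45
Step 3: Verify: sum of allocations ≈ 5000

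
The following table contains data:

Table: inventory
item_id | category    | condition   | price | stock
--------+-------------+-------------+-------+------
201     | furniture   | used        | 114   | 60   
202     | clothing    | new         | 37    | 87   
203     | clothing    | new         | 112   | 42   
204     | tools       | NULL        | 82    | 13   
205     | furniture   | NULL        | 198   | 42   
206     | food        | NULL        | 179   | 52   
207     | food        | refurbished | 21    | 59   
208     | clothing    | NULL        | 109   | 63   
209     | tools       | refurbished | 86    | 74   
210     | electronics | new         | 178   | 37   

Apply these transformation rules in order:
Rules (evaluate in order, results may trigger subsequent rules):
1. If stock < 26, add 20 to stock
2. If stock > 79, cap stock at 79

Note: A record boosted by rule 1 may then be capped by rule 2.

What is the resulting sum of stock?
541

Step 1: Apply rule 1 to records with stock < 26
  - 1 records get bonus of 20
  - Of these, 0 records then exceed 79 and get capped
Step 2: Apply rule 2 to records with stock > 79
  - 1 records (original) are capped
Step 3: Calculate final sum = 541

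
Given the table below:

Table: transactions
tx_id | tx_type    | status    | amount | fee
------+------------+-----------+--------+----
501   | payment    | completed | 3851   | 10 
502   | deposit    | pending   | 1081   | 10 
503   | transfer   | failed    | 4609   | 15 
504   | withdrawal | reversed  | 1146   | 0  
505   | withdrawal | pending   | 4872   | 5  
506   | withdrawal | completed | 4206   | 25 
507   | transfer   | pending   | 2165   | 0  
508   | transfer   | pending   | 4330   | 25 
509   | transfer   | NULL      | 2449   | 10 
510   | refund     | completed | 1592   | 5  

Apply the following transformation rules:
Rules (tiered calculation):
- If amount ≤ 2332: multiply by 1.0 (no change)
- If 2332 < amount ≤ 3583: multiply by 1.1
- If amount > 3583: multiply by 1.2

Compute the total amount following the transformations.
34919.5

Step 1: Tier 1 (amount ≤ 2332): 4 records, sum = 5984 × 1.0 = 5984.0
Step 2: Tier 2 (2332 < amount ≤ 3583): 1 records, sum = 2449 × 1.1 = 2693.9
Step 3: Tier 3 (amount > 3583): 5 records, sum = 21868 × 1.2 = 26241.6
Step 4: Final sum = 5984.0 + 2693.9 + 26241.6 = 34919.5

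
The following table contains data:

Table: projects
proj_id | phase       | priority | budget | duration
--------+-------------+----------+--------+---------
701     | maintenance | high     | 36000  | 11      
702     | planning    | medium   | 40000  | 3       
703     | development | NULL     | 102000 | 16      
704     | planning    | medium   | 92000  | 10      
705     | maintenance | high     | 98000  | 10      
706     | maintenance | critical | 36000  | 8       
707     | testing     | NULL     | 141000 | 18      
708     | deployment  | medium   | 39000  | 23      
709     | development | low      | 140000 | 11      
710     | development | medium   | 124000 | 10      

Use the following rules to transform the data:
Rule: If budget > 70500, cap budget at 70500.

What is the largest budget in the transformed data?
70500

Step 1: Original maximum budget = 141000
Step 2: Apply cap at 70500
Step 3: 6 records had budget > 70500 and were capped
Step 4: Maximum after transformation = 70500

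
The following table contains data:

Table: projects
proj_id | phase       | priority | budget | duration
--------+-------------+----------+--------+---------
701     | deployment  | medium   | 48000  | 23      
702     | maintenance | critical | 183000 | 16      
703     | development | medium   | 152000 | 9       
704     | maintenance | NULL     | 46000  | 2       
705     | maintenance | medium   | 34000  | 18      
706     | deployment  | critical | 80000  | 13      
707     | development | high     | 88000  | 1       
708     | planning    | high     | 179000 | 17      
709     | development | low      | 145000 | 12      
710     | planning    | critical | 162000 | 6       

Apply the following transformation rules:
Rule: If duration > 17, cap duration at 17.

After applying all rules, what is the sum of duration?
110

Step 1: 2 records have duration > 17
Step 2: These records originally summed to 41
Step 3: After capping: 2 × 17 = 34
Step 4: Unaffected records sum: 76
Step 5: Final sum = 34 + 76 = 110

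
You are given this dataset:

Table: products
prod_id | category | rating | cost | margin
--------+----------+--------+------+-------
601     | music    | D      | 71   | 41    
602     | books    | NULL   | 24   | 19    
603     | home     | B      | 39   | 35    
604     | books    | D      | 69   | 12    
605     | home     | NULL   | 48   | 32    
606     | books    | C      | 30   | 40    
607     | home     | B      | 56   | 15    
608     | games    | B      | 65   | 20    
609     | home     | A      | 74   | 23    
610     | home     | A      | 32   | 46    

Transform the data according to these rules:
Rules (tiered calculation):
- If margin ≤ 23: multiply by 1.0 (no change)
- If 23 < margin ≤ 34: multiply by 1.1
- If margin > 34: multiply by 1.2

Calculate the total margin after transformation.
318.6

Step 1: Tier 1 (margin ≤ 23): 5 records, sum = 89 × 1.0 = 89.0
Step 2: Tier 2 (23 < margin ≤ 34): 1 records, sum = 32 × 1.1 = 35.2
Step 3: Tier 3 (margin > 34): 4 records, sum = 162 × 1.2 = 194.4
Step 4: Final sum = 89.0 + 35.2 + 194.4 = 318.6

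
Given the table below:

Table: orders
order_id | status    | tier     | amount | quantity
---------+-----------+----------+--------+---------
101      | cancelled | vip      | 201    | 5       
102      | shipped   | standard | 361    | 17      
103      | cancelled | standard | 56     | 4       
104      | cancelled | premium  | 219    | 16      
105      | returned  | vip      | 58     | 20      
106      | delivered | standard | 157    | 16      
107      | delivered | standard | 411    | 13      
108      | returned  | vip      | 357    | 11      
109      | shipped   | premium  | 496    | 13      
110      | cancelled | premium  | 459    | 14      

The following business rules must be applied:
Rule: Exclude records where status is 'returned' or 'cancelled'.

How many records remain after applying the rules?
4

Step 1: Count records to exclude
  - 2 (returned) + 4 (cancelled) = 6 records
Step 2: Total records: 10
Step 3: Remaining = 10 - 6 = 4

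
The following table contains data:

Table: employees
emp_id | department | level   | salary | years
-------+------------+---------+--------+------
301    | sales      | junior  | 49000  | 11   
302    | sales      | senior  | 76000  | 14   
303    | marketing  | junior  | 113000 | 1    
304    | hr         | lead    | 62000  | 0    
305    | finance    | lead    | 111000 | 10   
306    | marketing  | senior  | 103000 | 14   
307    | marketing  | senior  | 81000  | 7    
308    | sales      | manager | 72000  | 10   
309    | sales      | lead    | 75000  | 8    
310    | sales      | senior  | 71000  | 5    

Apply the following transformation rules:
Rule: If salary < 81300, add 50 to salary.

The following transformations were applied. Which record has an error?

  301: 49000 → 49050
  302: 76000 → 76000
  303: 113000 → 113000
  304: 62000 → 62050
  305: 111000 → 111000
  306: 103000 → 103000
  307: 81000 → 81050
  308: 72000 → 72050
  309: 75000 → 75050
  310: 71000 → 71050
Record 302 has an error. The correct transformed value should be 76050, not 76000.

Step 1: Check each record against the rule
Step 2: Record 302 has salary = 76000
Step 3: Since 76000 < 81300, the bonus should have been applied
Step 4: Correct value = 76050, but claimed value = 76000
Conclusion: Record 302 has the error.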